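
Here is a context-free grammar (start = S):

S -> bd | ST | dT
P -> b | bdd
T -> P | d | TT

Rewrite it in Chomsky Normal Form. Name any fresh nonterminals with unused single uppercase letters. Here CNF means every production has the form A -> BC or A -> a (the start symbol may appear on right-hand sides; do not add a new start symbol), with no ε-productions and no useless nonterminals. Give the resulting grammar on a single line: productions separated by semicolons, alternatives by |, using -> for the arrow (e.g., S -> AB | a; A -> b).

S -> AB | BT | ST; A -> b; B -> d; D -> BB; T -> b | d | AD | TT

No ε-productions.
After unit-elimination: S -> ST | bd | dT; P -> b | bdd; T -> b | d | TT | bdd.
TERM: introduce A -> b, B -> d and substitute in every rule of length ≥2.
BIN: P -> ABB becomes P -> AC, C -> BB; T -> ABB becomes T -> AD, D -> BB.
Drop unreachable/unproductive: P.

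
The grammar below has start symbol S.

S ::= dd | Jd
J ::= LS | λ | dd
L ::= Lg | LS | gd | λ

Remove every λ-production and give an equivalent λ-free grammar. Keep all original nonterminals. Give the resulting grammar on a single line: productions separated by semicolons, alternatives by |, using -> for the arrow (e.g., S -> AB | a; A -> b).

Nullable set: {J, L}.
S -> Jd: J nullable, giving Jd | d.
Drop J -> λ.
J -> LS: L nullable, giving LS | S.
Drop L -> λ.
L -> LS: L nullable, giving LS | S.
L -> Lg: L nullable, giving Lg | g.
Unchanged (no nullable symbols): S -> dd; J -> dd; L -> gd.

S -> d | Jd | dd; J -> S | LS | dd; L -> S | g | LS | Lg | gd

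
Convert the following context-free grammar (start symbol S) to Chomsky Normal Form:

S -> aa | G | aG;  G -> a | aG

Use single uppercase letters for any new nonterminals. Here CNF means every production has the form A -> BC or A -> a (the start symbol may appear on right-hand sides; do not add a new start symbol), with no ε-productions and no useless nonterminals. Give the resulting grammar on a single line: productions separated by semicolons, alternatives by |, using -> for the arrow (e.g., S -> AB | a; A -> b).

S -> a | AA | AG; A -> a; G -> a | AG

No ε-productions.
After unit-elimination: S -> a | aG | aa; G -> a | aG.
TERM: introduce A -> a and substitute in every rule of length ≥2.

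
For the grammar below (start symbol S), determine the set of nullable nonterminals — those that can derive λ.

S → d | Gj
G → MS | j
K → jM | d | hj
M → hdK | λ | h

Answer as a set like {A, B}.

{M}

Directly nullable (have an ε-rule): {M}.
Not nullable: G, K, S — each has a terminal in every rule's right-hand side or depends on a non-nullable symbol.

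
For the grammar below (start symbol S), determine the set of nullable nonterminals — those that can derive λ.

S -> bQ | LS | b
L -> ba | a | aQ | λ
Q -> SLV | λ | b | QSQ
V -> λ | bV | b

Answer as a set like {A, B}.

Directly nullable (have an ε-rule): {L, Q, V}.
Not nullable: S — each has a terminal in every rule's right-hand side or depends on a non-nullable symbol.

{L, Q, V}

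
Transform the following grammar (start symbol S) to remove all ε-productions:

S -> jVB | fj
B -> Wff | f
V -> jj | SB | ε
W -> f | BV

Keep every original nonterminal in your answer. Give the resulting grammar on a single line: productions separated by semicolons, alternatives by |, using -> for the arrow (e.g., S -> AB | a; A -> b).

Nullable set: {V}.
S -> jVB: V nullable, giving jB | jVB.
Drop V -> ε.
W -> BV: V nullable, giving B | BV.
Unchanged (no nullable symbols): S -> fj; B -> Wff; B -> f; V -> SB; V -> jj; W -> f.

S -> fj | jB | jVB; B -> f | Wff; V -> SB | jj; W -> B | f | BV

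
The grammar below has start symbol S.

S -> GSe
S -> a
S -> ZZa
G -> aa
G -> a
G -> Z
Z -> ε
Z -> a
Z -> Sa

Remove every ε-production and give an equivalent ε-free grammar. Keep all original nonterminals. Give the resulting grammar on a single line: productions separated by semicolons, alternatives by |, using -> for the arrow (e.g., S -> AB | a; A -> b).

S -> a | Se | Za | GSe | ZZa; G -> Z | a | aa; Z -> a | Sa

Nullable set: {G, Z}.
S -> GSe: G nullable, giving GSe | Se.
S -> ZZa: Z, Z nullable, giving ZZa | Za | a.
G -> Z: Z nullable, giving Z.
Drop Z -> ε.
Unchanged (no nullable symbols): S -> a; G -> a; G -> aa; Z -> Sa; Z -> a.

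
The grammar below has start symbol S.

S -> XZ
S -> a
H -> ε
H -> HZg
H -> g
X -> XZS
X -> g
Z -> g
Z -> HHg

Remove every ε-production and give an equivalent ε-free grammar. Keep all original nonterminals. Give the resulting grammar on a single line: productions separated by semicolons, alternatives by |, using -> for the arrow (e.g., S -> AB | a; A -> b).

Nullable set: {H}.
Drop H -> ε.
H -> HZg: H nullable, giving HZg | Zg.
Z -> HHg: H, H nullable, giving HHg | Hg | g.
Unchanged (no nullable symbols): S -> XZ; S -> a; H -> g; X -> XZS; X -> g; Z -> g.

S -> a | XZ; H -> g | Zg | HZg; X -> g | XZS; Z -> g | Hg | HHg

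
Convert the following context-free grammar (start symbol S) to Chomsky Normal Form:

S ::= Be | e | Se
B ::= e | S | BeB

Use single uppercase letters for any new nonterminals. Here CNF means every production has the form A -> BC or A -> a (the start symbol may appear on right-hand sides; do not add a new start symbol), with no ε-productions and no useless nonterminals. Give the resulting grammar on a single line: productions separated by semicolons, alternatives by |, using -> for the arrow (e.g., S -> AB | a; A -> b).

No ε-productions.
After unit-elimination: S -> e | Be | Se; B -> e | Be | Se | BeB.
TERM: introduce A -> e and substitute in every rule of length ≥2.
BIN: B -> BAB becomes B -> BC, C -> AB.

S -> e | BA | SA; A -> e; B -> e | BA | BC | SA; C -> AB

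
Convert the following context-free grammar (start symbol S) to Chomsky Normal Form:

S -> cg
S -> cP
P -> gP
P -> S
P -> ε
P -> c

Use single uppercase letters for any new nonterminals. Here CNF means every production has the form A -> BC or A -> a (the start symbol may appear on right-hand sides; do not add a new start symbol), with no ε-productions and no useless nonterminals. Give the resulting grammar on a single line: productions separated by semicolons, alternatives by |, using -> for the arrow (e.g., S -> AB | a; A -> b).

Nullable: {P}; after ε-elimination: S -> c | cP | cg; P -> S | c | g | gP.
After unit-elimination: S -> c | cP | cg; P -> c | g | cP | cg | gP.
TERM: introduce A -> c, B -> g and substitute in every rule of length ≥2.

S -> c | AB | AP; A -> c; B -> g; P -> c | g | AB | AP | BP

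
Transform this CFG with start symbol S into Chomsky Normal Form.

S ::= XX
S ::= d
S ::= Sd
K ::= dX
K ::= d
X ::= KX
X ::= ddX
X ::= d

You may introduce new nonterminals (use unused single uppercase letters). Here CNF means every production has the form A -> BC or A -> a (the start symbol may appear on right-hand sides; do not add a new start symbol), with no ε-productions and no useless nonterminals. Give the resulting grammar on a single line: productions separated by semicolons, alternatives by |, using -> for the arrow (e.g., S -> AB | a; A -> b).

No ε-productions.
No unit productions to eliminate.
TERM: introduce A -> d and substitute in every rule of length ≥2.
BIN: X -> AAX becomes X -> AB, B -> AX.

S -> d | SA | XX; A -> d; B -> AX; K -> d | AX; X -> d | AB | KX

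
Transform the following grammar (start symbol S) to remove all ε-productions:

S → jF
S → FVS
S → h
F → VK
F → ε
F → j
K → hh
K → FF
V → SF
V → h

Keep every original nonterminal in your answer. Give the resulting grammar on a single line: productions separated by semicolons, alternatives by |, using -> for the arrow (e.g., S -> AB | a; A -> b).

S -> h | j | VS | jF | FVS; F -> V | j | VK; K -> F | FF | hh; V -> S | h | SF

Nullable set: {F, K}.
S -> FVS: F nullable, giving FVS | VS.
S -> jF: F nullable, giving j | jF.
Drop F -> ε.
F -> VK: K nullable, giving V | VK.
K -> FF: F, F nullable, giving F | FF.
V -> SF: F nullable, giving S | SF.
Unchanged (no nullable symbols): S -> h; F -> j; K -> hh; V -> h.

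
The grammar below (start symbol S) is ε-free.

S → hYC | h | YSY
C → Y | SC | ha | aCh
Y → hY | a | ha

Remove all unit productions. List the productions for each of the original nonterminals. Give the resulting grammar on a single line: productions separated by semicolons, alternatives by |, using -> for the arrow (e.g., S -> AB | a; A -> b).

S -> h | YSY | hYC; C -> a | SC | hY | ha | aCh; Y -> a | hY | ha

Unit productions: C->Y.
Unit pairs (A ⇒* B via units): (C,Y).
S: inherits non-unit rules of {S} → YSY | h | hYC.
C: inherits non-unit rules of {C, Y} → SC | a | aCh | hY | ha.
Y: inherits non-unit rules of {Y} → a | hY | ha.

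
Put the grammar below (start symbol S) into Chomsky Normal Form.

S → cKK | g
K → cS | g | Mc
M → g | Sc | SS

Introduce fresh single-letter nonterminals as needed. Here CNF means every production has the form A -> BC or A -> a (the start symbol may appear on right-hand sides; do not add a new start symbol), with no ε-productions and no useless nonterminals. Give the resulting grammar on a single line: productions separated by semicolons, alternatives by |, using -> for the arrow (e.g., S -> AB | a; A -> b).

S -> g | AB; A -> c; B -> KK; K -> g | AS | MA; M -> g | SA | SS

No ε-productions.
No unit productions to eliminate.
TERM: introduce A -> c and substitute in every rule of length ≥2.
BIN: S -> AKK becomes S -> AB, B -> KK.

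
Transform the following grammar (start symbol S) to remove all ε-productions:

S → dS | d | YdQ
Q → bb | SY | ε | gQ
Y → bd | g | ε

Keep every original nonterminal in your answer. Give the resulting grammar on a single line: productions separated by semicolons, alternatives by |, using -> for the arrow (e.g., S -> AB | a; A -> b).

S -> d | Yd | dQ | dS | YdQ; Q -> S | g | SY | bb | gQ; Y -> g | bd

Nullable set: {Q, Y}.
S -> YdQ: Y, Q nullable, giving Yd | YdQ | d | dQ.
Drop Q -> ε.
Q -> SY: Y nullable, giving S | SY.
Q -> gQ: Q nullable, giving g | gQ.
Drop Y -> ε.
Unchanged (no nullable symbols): S -> d; S -> dS; Q -> bb; Y -> bd; Y -> g.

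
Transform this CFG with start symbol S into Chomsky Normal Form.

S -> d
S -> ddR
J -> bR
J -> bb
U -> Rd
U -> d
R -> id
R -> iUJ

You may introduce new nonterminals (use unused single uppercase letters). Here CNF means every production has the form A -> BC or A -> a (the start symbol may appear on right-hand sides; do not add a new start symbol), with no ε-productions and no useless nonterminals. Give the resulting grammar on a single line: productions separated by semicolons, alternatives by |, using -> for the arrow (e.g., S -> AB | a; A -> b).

No ε-productions.
No unit productions to eliminate.
TERM: introduce A -> b, C -> d, B -> i and substitute in every rule of length ≥2.
BIN: R -> BUJ becomes R -> BD, D -> UJ; S -> CCR becomes S -> CE, E -> CR.

S -> d | CE; A -> b; B -> i; C -> d; D -> UJ; E -> CR; J -> AA | AR; R -> BC | BD; U -> d | RC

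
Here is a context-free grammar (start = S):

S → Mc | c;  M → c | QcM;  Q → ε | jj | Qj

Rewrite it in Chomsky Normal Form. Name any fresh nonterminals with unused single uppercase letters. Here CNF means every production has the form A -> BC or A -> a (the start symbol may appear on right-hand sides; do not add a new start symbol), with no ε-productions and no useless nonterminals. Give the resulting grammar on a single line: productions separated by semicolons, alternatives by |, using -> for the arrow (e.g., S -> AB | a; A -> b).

S -> c | MA; A -> c; B -> j; C -> AM; M -> c | AM | QC; Q -> j | BB | QB

Nullable: {Q}; after ε-elimination: S -> c | Mc; M -> c | cM | QcM; Q -> j | Qj | jj.
No unit productions to eliminate.
TERM: introduce A -> c, B -> j and substitute in every rule of length ≥2.
BIN: M -> QAM becomes M -> QC, C -> AM.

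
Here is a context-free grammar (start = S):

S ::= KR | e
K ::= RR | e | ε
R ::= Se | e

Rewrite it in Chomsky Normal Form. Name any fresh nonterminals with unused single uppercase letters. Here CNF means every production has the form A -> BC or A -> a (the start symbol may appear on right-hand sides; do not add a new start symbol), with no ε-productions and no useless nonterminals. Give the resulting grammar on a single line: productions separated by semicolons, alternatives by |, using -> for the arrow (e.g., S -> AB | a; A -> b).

Nullable: {K}; after ε-elimination: S -> R | e | KR; K -> e | RR; R -> e | Se.
After unit-elimination: S -> e | KR | Se; K -> e | RR; R -> e | Se.
TERM: introduce A -> e and substitute in every rule of length ≥2.

S -> e | KR | SA; A -> e; K -> e | RR; R -> e | SA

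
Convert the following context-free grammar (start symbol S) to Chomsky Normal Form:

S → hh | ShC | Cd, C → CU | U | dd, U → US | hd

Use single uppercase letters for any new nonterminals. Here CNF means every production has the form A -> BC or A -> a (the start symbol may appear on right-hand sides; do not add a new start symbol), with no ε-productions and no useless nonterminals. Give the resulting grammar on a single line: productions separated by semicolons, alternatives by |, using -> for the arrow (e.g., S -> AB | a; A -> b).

S -> BB | CA | SD; A -> d; B -> h; C -> AA | BA | CU | US; D -> BC; U -> BA | US

No ε-productions.
After unit-elimination: S -> Cd | hh | ShC; C -> CU | US | dd | hd; U -> US | hd.
TERM: introduce A -> d, B -> h and substitute in every rule of length ≥2.
BIN: S -> SBC becomes S -> SD, D -> BC.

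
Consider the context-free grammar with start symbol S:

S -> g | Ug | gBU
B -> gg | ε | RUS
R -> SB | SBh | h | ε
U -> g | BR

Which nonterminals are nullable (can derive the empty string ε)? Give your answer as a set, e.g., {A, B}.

{B, R, U}

Directly nullable (have an ε-rule): {B, R}.
U is nullable via U -> BR (every symbol on the right is already known nullable).
Not nullable: S — each has a terminal in every rule's right-hand side or depends on a non-nullable symbol.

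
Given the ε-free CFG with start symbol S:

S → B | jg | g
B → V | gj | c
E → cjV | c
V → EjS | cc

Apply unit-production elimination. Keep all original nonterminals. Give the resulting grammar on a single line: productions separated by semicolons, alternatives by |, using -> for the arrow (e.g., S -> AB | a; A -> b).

Unit productions: B->V, S->B.
Unit pairs (A ⇒* B via units): (B,V), (S,B), (S,V).
S: inherits non-unit rules of {B, S, V} → EjS | c | cc | g | gj | jg.
B: inherits non-unit rules of {B, V} → EjS | c | cc | gj.
E: inherits non-unit rules of {E} → c | cjV.
V: inherits non-unit rules of {V} → EjS | cc.

S -> c | g | cc | gj | jg | EjS; B -> c | cc | gj | EjS; E -> c | cjV; V -> cc | EjS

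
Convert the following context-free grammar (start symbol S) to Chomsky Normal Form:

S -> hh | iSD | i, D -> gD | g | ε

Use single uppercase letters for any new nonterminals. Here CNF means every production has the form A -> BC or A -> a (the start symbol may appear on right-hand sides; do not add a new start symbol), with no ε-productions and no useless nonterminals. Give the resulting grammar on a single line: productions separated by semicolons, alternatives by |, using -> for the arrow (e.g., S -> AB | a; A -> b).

Nullable: {D}; after ε-elimination: S -> i | hh | iS | iSD; D -> g | gD.
No unit productions to eliminate.
TERM: introduce A -> g, B -> h, C -> i and substitute in every rule of length ≥2.
BIN: S -> CSD becomes S -> CE, E -> SD.

S -> i | BB | CE | CS; A -> g; B -> h; C -> i; D -> g | AD; E -> SD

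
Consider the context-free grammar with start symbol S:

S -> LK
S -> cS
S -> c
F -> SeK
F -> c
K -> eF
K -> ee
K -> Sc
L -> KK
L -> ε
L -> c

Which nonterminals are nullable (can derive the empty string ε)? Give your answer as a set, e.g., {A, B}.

Directly nullable (have an ε-rule): {L}.
Not nullable: F, K, S — each has a terminal in every rule's right-hand side or depends on a non-nullable symbol.

{L}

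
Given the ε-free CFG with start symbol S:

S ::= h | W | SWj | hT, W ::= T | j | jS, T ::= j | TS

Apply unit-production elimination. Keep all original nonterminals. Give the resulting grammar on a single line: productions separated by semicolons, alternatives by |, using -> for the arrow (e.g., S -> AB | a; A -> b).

S -> h | j | TS | hT | jS | SWj; T -> j | TS; W -> j | TS | jS

Unit productions: S->W, W->T.
Unit pairs (A ⇒* B via units): (S,T), (S,W), (W,T).
S: inherits non-unit rules of {S, T, W} → SWj | TS | h | hT | j | jS.
T: inherits non-unit rules of {T} → TS | j.
W: inherits non-unit rules of {T, W} → TS | j | jS.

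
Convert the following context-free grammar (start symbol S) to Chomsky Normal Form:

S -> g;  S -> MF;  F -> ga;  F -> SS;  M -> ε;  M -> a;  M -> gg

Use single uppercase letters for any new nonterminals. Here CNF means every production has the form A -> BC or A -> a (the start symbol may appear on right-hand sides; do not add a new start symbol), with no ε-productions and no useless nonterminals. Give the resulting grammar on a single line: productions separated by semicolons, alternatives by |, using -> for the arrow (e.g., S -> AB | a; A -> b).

Nullable: {M}; after ε-elimination: S -> F | g | MF; F -> SS | ga; M -> a | gg.
After unit-elimination: S -> g | MF | SS | ga; F -> SS | ga; M -> a | gg.
TERM: introduce B -> a, A -> g and substitute in every rule of length ≥2.

S -> g | AB | MF | SS; A -> g; B -> a; F -> AB | SS; M -> a | AA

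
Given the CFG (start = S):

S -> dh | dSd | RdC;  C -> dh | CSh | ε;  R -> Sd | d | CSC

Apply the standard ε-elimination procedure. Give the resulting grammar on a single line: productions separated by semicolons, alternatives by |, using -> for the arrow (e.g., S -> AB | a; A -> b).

Nullable set: {C}.
S -> RdC: C nullable, giving Rd | RdC.
Drop C -> ε.
C -> CSh: C nullable, giving CSh | Sh.
R -> CSC: C, C nullable, giving CS | CSC | S | SC.
Unchanged (no nullable symbols): S -> dSd; S -> dh; C -> dh; R -> Sd; R -> d.

S -> Rd | dh | RdC | dSd; C -> Sh | dh | CSh; R -> S | d | CS | SC | Sd | CSC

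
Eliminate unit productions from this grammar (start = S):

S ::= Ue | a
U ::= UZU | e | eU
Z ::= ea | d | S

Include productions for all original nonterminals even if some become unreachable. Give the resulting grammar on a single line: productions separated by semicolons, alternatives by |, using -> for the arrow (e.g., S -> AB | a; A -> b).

S -> a | Ue; U -> e | eU | UZU; Z -> a | d | Ue | ea

Unit productions: Z->S.
Unit pairs (A ⇒* B via units): (Z,S).
S: inherits non-unit rules of {S} → Ue | a.
U: inherits non-unit rules of {U} → UZU | e | eU.
Z: inherits non-unit rules of {S, Z} → Ue | a | d | ea.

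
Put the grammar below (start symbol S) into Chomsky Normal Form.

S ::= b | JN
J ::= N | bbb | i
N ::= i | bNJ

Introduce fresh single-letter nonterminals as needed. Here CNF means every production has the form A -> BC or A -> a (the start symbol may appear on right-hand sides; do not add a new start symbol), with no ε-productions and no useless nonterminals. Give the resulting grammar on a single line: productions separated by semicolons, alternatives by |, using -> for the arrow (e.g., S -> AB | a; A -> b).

No ε-productions.
After unit-elimination: S -> b | JN; J -> i | bNJ | bbb; N -> i | bNJ.
TERM: introduce A -> b and substitute in every rule of length ≥2.
BIN: J -> AAA becomes J -> AB, B -> AA; J -> ANJ becomes J -> AC, C -> NJ; N -> ANJ becomes N -> AD, D -> NJ.

S -> b | JN; A -> b; B -> AA; C -> NJ; D -> NJ; J -> i | AB | AC; N -> i | AD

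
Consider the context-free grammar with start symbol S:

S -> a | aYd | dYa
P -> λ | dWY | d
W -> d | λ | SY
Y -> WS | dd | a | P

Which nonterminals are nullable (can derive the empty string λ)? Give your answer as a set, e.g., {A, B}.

Directly nullable (have an ε-rule): {P, W}.
Y is nullable via Y -> P (every symbol on the right is already known nullable).
Not nullable: S — each has a terminal in every rule's right-hand side or depends on a non-nullable symbol.

{P, W, Y}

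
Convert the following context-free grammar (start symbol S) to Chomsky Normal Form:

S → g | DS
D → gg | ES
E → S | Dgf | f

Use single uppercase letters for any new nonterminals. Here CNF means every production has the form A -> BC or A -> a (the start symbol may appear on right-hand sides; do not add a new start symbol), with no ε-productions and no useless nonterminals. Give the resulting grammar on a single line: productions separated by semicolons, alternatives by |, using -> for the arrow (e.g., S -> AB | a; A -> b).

No ε-productions.
After unit-elimination: S -> g | DS; D -> ES | gg; E -> f | g | DS | Dgf.
TERM: introduce B -> f, A -> g and substitute in every rule of length ≥2.
BIN: E -> DAB becomes E -> DC, C -> AB.

S -> g | DS; A -> g; B -> f; C -> AB; D -> AA | ES; E -> f | g | DC | DS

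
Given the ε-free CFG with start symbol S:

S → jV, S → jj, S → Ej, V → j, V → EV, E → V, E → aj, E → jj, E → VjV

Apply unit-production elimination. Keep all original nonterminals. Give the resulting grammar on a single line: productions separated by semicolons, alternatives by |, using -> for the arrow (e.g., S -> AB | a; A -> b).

Unit productions: E->V.
Unit pairs (A ⇒* B via units): (E,V).
S: inherits non-unit rules of {S} → Ej | jV | jj.
E: inherits non-unit rules of {E, V} → EV | VjV | aj | j | jj.
V: inherits non-unit rules of {V} → EV | j.

S -> Ej | jV | jj; E -> j | EV | aj | jj | VjV; V -> j | EV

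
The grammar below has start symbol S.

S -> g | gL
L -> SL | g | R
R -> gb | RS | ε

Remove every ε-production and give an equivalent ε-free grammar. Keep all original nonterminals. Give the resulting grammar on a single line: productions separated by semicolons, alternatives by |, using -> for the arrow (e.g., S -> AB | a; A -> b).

Nullable set: {L, R}.
S -> gL: L nullable, giving g | gL.
L -> R: R nullable, giving R.
L -> SL: L nullable, giving S | SL.
Drop R -> ε.
R -> RS: R nullable, giving RS | S.
Unchanged (no nullable symbols): S -> g; L -> g; R -> gb.

S -> g | gL; L -> R | S | g | SL; R -> S | RS | gb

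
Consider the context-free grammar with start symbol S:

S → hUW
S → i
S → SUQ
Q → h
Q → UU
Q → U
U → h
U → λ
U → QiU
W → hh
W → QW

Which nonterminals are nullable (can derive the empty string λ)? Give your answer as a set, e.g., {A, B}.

Directly nullable (have an ε-rule): {U}.
Q is nullable via Q -> U (every symbol on the right is already known nullable).
Not nullable: S, W — each has a terminal in every rule's right-hand side or depends on a non-nullable symbol.

{Q, U}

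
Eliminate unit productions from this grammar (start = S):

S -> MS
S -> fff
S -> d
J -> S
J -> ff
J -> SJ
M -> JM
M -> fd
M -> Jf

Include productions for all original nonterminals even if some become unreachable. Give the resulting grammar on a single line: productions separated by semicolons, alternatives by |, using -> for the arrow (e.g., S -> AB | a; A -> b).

Unit productions: J->S.
Unit pairs (A ⇒* B via units): (J,S).
S: inherits non-unit rules of {S} → MS | d | fff.
J: inherits non-unit rules of {J, S} → MS | SJ | d | ff | fff.
M: inherits non-unit rules of {M} → JM | Jf | fd.

S -> d | MS | fff; J -> d | MS | SJ | ff | fff; M -> JM | Jf | fd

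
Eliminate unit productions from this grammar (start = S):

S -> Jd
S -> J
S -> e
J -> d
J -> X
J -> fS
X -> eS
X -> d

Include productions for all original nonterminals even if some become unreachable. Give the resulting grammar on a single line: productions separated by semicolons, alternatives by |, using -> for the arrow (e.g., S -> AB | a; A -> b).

Unit productions: J->X, S->J.
Unit pairs (A ⇒* B via units): (J,X), (S,J), (S,X).
S: inherits non-unit rules of {J, S, X} → Jd | d | e | eS | fS.
J: inherits non-unit rules of {J, X} → d | eS | fS.
X: inherits non-unit rules of {X} → d | eS.

S -> d | e | Jd | eS | fS; J -> d | eS | fS; X -> d | eS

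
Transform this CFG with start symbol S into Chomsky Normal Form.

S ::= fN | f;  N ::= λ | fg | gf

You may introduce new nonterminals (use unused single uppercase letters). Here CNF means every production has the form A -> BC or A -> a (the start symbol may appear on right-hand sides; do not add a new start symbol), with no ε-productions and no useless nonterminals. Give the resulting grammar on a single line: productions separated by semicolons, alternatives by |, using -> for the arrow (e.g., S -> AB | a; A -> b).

S -> f | AN; A -> f; B -> g; N -> AB | BA

Nullable: {N}; after ε-elimination: S -> f | fN; N -> fg | gf.
No unit productions to eliminate.
TERM: introduce A -> f, B -> g and substitute in every rule of length ≥2.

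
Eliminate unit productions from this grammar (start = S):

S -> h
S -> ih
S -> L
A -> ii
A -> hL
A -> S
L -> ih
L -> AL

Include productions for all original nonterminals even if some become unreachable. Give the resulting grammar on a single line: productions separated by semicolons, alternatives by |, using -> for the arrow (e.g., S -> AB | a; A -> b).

Unit productions: A->S, S->L.
Unit pairs (A ⇒* B via units): (A,L), (A,S), (S,L).
S: inherits non-unit rules of {L, S} → AL | h | ih.
A: inherits non-unit rules of {A, L, S} → AL | h | hL | ih | ii.
L: inherits non-unit rules of {L} → AL | ih.

S -> h | AL | ih; A -> h | AL | hL | ih | ii; L -> AL | ih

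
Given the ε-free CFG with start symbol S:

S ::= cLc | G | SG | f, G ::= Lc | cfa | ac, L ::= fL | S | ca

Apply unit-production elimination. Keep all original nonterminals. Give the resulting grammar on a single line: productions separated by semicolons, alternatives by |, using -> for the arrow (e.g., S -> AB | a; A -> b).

S -> f | Lc | SG | ac | cLc | cfa; G -> Lc | ac | cfa; L -> f | Lc | SG | ac | ca | fL | cLc | cfa

Unit productions: L->S, S->G.
Unit pairs (A ⇒* B via units): (L,G), (L,S), (S,G).
S: inherits non-unit rules of {G, S} → Lc | SG | ac | cLc | cfa | f.
G: inherits non-unit rules of {G} → Lc | ac | cfa.
L: inherits non-unit rules of {G, L, S} → Lc | SG | ac | cLc | ca | cfa | f | fL.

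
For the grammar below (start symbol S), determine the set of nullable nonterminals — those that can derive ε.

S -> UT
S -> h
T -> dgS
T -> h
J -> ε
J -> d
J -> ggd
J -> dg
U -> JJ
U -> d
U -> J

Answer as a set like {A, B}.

Directly nullable (have an ε-rule): {J}.
U is nullable via U -> J (every symbol on the right is already known nullable).
Not nullable: S, T — each has a terminal in every rule's right-hand side or depends on a non-nullable symbol.

{J, U}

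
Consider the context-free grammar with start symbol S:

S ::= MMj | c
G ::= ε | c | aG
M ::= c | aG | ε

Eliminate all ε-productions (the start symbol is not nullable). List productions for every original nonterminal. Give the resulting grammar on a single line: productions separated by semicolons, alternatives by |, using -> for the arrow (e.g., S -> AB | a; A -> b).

Nullable set: {G, M}.
S -> MMj: M, M nullable, giving MMj | Mj | j.
Drop G -> ε.
G -> aG: G nullable, giving a | aG.
Drop M -> ε.
M -> aG: G nullable, giving a | aG.
Unchanged (no nullable symbols): S -> c; G -> c; M -> c.

S -> c | j | Mj | MMj; G -> a | c | aG; M -> a | c | aG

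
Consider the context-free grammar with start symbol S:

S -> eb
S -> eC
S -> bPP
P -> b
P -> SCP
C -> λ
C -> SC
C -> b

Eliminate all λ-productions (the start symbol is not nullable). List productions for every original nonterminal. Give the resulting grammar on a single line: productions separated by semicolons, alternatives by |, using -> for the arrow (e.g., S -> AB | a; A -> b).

Nullable set: {C}.
S -> eC: C nullable, giving e | eC.
Drop C -> λ.
C -> SC: C nullable, giving S | SC.
P -> SCP: C nullable, giving SCP | SP.
Unchanged (no nullable symbols): S -> bPP; S -> eb; C -> b; P -> b.

S -> e | eC | eb | bPP; C -> S | b | SC; P -> b | SP | SCP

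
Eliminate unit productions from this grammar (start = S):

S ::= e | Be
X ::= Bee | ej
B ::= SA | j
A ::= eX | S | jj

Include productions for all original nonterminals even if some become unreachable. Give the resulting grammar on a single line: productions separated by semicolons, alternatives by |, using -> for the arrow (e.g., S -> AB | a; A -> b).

Unit productions: A->S.
Unit pairs (A ⇒* B via units): (A,S).
S: inherits non-unit rules of {S} → Be | e.
A: inherits non-unit rules of {A, S} → Be | e | eX | jj.
B: inherits non-unit rules of {B} → SA | j.
X: inherits non-unit rules of {X} → Bee | ej.

S -> e | Be; A -> e | Be | eX | jj; B -> j | SA; X -> ej | Bee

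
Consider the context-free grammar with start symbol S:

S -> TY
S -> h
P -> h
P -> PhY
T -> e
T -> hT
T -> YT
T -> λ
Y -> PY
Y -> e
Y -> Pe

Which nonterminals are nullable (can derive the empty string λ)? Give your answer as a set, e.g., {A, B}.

{T}

Directly nullable (have an ε-rule): {T}.
Not nullable: P, S, Y — each has a terminal in every rule's right-hand side or depends on a non-nullable symbol.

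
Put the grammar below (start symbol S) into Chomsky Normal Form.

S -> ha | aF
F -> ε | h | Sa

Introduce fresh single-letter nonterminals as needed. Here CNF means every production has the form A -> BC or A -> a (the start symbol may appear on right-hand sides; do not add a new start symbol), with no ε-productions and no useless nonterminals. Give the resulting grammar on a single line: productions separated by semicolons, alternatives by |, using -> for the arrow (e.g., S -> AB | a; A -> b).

Nullable: {F}; after ε-elimination: S -> a | aF | ha; F -> h | Sa.
No unit productions to eliminate.
TERM: introduce A -> a, B -> h and substitute in every rule of length ≥2.

S -> a | AF | BA; A -> a; B -> h; F -> h | SA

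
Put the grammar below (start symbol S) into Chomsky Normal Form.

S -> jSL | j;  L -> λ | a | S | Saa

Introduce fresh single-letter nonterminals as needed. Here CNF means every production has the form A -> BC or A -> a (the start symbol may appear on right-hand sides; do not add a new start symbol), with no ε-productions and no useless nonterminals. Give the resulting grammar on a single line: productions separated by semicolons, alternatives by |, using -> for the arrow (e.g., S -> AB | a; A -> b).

S -> j | BE | BS; A -> a; B -> j; C -> SL; D -> AA; E -> SL; L -> a | j | BC | BS | SD

Nullable: {L}; after ε-elimination: S -> j | jS | jSL; L -> S | a | Saa.
After unit-elimination: S -> j | jS | jSL; L -> a | j | jS | Saa | jSL.
TERM: introduce A -> a, B -> j and substitute in every rule of length ≥2.
BIN: L -> BSL becomes L -> BC, C -> SL; L -> SAA becomes L -> SD, D -> AA; S -> BSL becomes S -> BE, E -> SL.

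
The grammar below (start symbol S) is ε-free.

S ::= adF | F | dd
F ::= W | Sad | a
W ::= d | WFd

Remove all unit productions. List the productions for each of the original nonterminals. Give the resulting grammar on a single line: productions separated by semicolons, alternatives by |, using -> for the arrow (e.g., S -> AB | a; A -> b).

Unit productions: F->W, S->F.
Unit pairs (A ⇒* B via units): (F,W), (S,F), (S,W).
S: inherits non-unit rules of {F, S, W} → Sad | WFd | a | adF | d | dd.
F: inherits non-unit rules of {F, W} → Sad | WFd | a | d.
W: inherits non-unit rules of {W} → WFd | d.

S -> a | d | dd | Sad | WFd | adF; F -> a | d | Sad | WFd; W -> d | WFd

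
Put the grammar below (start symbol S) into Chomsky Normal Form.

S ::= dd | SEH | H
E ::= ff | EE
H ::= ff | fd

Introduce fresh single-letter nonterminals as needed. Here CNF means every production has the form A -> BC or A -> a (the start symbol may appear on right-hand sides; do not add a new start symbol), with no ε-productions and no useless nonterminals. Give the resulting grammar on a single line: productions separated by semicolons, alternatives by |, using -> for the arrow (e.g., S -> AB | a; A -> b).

No ε-productions.
After unit-elimination: S -> dd | fd | ff | SEH; E -> EE | ff; H -> fd | ff.
TERM: introduce B -> d, A -> f and substitute in every rule of length ≥2.
BIN: S -> SEH becomes S -> SC, C -> EH.

S -> AA | AB | BB | SC; A -> f; B -> d; C -> EH; E -> AA | EE; H -> AA | AB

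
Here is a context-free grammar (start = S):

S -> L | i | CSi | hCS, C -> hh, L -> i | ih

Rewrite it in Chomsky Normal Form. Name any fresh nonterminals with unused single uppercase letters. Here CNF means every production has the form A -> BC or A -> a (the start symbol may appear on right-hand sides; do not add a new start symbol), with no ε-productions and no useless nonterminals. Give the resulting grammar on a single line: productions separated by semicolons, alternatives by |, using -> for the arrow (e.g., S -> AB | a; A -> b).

No ε-productions.
After unit-elimination: S -> i | ih | CSi | hCS; C -> hh; L -> i | ih.
TERM: introduce A -> h, B -> i and substitute in every rule of length ≥2.
BIN: S -> ACS becomes S -> AD, D -> CS; S -> CSB becomes S -> CE, E -> SB.
Drop unreachable/unproductive: L.

S -> i | AD | BA | CE; A -> h; B -> i; C -> AA; D -> CS; E -> SB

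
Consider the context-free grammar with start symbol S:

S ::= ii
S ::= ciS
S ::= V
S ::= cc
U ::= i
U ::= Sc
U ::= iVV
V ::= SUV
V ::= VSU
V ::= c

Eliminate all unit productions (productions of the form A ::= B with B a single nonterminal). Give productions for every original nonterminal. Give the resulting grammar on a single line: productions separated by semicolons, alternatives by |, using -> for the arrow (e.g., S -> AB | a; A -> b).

S -> c | cc | ii | SUV | VSU | ciS; U -> i | Sc | iVV; V -> c | SUV | VSU

Unit productions: S->V.
Unit pairs (A ⇒* B via units): (S,V).
S: inherits non-unit rules of {S, V} → SUV | VSU | c | cc | ciS | ii.
U: inherits non-unit rules of {U} → Sc | i | iVV.
V: inherits non-unit rules of {V} → SUV | VSU | c.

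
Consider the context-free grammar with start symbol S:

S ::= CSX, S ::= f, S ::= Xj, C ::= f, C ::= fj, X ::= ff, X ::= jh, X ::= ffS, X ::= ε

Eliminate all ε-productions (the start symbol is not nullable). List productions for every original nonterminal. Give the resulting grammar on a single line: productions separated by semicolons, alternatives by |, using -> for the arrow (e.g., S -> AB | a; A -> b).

Nullable set: {X}.
S -> CSX: X nullable, giving CS | CSX.
S -> Xj: X nullable, giving Xj | j.
Drop X -> ε.
Unchanged (no nullable symbols): S -> f; C -> f; C -> fj; X -> ff; X -> ffS; X -> jh.

S -> f | j | CS | Xj | CSX; C -> f | fj; X -> ff | jh | ffS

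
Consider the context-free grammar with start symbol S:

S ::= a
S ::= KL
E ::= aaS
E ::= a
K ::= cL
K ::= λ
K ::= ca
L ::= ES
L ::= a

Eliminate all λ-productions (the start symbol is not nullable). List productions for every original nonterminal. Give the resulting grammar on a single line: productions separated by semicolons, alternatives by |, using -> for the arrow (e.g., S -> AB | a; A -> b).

Nullable set: {K}.
S -> KL: K nullable, giving KL | L.
Drop K -> λ.
Unchanged (no nullable symbols): S -> a; E -> a; E -> aaS; K -> cL; K -> ca; L -> ES; L -> a.

S -> L | a | KL; E -> a | aaS; K -> cL | ca; L -> a | ES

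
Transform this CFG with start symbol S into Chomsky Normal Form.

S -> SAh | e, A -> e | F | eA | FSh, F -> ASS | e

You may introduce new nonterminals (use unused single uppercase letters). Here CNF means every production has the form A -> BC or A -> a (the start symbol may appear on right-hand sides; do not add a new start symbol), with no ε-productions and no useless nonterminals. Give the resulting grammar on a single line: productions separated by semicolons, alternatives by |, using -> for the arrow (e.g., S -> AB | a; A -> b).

S -> e | SH; A -> e | AD | CA | FE; B -> h; C -> e; D -> SS; E -> SB; F -> e | AG; G -> SS; H -> AB

No ε-productions.
After unit-elimination: S -> e | SAh; A -> e | eA | ASS | FSh; F -> e | ASS.
TERM: introduce C -> e, B -> h and substitute in every rule of length ≥2.
BIN: A -> ASS becomes A -> AD, D -> SS; A -> FSB becomes A -> FE, E -> SB; F -> ASS becomes F -> AG, G -> SS; S -> SAB becomes S -> SH, H -> AB.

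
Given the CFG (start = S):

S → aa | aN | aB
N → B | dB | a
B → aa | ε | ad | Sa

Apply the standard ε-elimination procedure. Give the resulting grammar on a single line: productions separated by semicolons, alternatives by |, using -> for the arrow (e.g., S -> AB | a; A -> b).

S -> a | aB | aN | aa; B -> Sa | aa | ad; N -> B | a | d | dB

Nullable set: {B, N}.
S -> aB: B nullable, giving a | aB.
S -> aN: N nullable, giving a | aN.
Drop B -> ε.
N -> B: B nullable, giving B.
N -> dB: B nullable, giving d | dB.
Unchanged (no nullable symbols): S -> aa; B -> Sa; B -> aa; B -> ad; N -> a.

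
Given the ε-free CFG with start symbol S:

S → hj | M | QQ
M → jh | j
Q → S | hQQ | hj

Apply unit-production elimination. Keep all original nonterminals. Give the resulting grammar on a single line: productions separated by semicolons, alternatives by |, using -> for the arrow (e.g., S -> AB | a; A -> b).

Unit productions: Q->S, S->M.
Unit pairs (A ⇒* B via units): (Q,M), (Q,S), (S,M).
S: inherits non-unit rules of {M, S} → QQ | hj | j | jh.
M: inherits non-unit rules of {M} → j | jh.
Q: inherits non-unit rules of {M, Q, S} → QQ | hQQ | hj | j | jh.

S -> j | QQ | hj | jh; M -> j | jh; Q -> j | QQ | hj | jh | hQQ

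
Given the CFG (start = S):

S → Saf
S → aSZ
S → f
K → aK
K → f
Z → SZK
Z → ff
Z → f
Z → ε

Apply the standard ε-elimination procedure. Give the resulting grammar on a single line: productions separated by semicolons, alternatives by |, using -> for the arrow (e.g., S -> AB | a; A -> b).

S -> f | aS | Saf | aSZ; K -> f | aK; Z -> f | SK | ff | SZK

Nullable set: {Z}.
S -> aSZ: Z nullable, giving aS | aSZ.
Drop Z -> ε.
Z -> SZK: Z nullable, giving SK | SZK.
Unchanged (no nullable symbols): S -> Saf; S -> f; K -> aK; K -> f; Z -> f; Z -> ff.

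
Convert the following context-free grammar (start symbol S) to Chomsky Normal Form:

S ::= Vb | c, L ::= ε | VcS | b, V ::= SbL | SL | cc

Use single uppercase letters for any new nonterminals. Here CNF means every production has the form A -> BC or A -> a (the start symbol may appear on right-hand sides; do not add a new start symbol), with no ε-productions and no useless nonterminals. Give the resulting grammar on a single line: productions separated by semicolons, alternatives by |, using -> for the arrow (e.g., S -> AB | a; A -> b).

Nullable: {L}; after ε-elimination: S -> c | Vb; L -> b | VcS; V -> S | SL | Sb | cc | SbL.
After unit-elimination: S -> c | Vb; L -> b | VcS; V -> c | SL | Sb | Vb | cc | SbL.
TERM: introduce B -> b, A -> c and substitute in every rule of length ≥2.
BIN: L -> VAS becomes L -> VC, C -> AS; V -> SBL becomes V -> SD, D -> BL.

S -> c | VB; A -> c; B -> b; C -> AS; D -> BL; L -> b | VC; V -> c | AA | SB | SD | SL | VB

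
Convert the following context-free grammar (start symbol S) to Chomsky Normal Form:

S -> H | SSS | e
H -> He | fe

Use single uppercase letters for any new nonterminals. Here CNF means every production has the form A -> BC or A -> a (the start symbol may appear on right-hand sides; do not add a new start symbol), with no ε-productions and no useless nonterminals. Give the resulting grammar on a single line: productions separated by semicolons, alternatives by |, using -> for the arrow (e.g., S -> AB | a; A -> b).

S -> e | BA | HA | SC; A -> e; B -> f; C -> SS; H -> BA | HA

No ε-productions.
After unit-elimination: S -> e | He | fe | SSS; H -> He | fe.
TERM: introduce A -> e, B -> f and substitute in every rule of length ≥2.
BIN: S -> SSS becomes S -> SC, C -> SS.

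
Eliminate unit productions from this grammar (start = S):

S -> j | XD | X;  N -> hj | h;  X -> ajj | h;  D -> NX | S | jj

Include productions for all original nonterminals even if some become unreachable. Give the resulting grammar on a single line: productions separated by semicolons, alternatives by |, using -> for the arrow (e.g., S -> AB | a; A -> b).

Unit productions: D->S, S->X.
Unit pairs (A ⇒* B via units): (D,S), (D,X), (S,X).
S: inherits non-unit rules of {S, X} → XD | ajj | h | j.
D: inherits non-unit rules of {D, S, X} → NX | XD | ajj | h | j | jj.
N: inherits non-unit rules of {N} → h | hj.
X: inherits non-unit rules of {X} → ajj | h.

S -> h | j | XD | ajj; D -> h | j | NX | XD | jj | ajj; N -> h | hj; X -> h | ajj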